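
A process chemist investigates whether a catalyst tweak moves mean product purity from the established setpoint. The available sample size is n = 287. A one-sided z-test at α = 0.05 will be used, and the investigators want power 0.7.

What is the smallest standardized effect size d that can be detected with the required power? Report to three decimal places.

d ≈ 0.128

Need Φ(δ − 1.645) = 0.7, so δ = 1.645 + 0.524 = 2.169.
δ = d·√n ⇒ d = δ/√n = 2.169/√287 = 0.1280.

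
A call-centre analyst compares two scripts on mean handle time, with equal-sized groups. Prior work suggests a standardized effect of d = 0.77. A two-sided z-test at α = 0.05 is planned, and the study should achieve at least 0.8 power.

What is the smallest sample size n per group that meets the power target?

Set Φ(δ − 1.960) = 0.8; then δ − 1.960 = Φ⁻¹(0.8) = 0.842, giving δ = 2.802.
(The Φ(−δ − z_{α/2}) term is vanishingly small for δ > 0 and is dropped in the standard sample-size formula.)
δ = d·√(n/2) ⇒ n = 2(δ/d)² = 2 × (2.802 / 0.77)² = 26.48.
Round up to the next whole unit.

n = 27 per group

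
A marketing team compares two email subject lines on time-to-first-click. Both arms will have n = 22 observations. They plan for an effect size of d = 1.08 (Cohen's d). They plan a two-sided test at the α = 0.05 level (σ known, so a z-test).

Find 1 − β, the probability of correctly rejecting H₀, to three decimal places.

Power ≈ 0.948

Noncentrality parameter: δ = d·√(n/2) = 1.08 × √(22/2) = 3.5820
Two-sided α = 0.05 → critical value z_{0.025} = 1.960.
Power = Φ(δ − 1.960) + Φ(−δ − 1.960) = Φ(1.622) + Φ(-5.542) = 0.9476 + 0.0000 = 0.9476.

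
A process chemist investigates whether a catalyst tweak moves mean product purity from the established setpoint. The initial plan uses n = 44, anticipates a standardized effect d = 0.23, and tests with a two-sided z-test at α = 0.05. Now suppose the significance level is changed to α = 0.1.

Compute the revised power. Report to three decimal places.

Power ≈ 0.453

δ = d·√n = 0.23 × √44 = 1.5256 (unchanged). New critical value: z_{0.05} = 1.645.
Revised power = Φ(δ − 1.645) + Φ(−δ − 1.645) = Φ(-0.119) + Φ(-3.171) = 0.4526 + 0.0008 = 0.4533.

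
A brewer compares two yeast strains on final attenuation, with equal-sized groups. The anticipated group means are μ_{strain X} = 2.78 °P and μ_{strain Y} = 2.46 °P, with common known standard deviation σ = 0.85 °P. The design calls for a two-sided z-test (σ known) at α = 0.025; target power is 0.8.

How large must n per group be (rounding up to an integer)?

n = 135 per group

Standardized effect: d = |μ_{strain X} − μ_{strain Y}| / σ = |2.78 − 2.46| / 0.85 = 0.3765
Set Φ(δ − 2.241) = 0.8; then δ − 2.241 = Φ⁻¹(0.8) = 0.842, giving δ = 3.083.
(Ignoring the negligible lower-tail rejection probability gives the usual closed-form inversion.)
δ = d·√(n/2) ⇒ n = 2(δ/d)² = 2 × (3.083 / 0.3765)² = 134.13.
Round up to the next whole unit.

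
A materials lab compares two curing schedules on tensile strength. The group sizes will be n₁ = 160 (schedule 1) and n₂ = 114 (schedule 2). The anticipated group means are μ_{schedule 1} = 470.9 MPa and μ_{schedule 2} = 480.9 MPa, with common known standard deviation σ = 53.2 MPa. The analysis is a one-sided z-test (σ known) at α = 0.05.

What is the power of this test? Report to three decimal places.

Power ≈ 0.456

Standardized effect: d = |μ_{schedule 1} − μ_{schedule 2}| / σ = |470.9 − 480.9| / 53.2 = 0.1880
Noncentrality parameter: δ = d / √(1/n₁ + 1/n₂) = 0.1880 / √(1/160 + 1/114) = 1.5336
Critical value for a one-sided test at α = 0.05: z_α = 1.645.
Power = Φ(δ − 1.645) = Φ(-0.111) = 0.4557.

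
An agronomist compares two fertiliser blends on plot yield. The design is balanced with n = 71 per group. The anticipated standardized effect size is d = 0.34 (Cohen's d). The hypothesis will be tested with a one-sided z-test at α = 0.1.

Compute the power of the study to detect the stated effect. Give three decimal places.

Power ≈ 0.772

Noncentrality parameter: λ = d·√(n/2) = 0.34 × √(71/2) = 2.0258
Critical value for a one-sided test at α = 0.1: z_α = 1.282.
Power = Φ(λ − 1.282) = Φ(0.744) = 0.7716.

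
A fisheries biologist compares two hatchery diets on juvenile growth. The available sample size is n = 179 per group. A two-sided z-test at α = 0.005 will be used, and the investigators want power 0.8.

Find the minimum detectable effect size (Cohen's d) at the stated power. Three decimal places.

d ≈ 0.386

Need Φ(δ − 2.807) = 0.8, so δ = 2.807 + 0.842 = 3.649.
(The second rejection-region term Φ(−δ − z_{α/2}) is negligible and dropped.)
δ = d·√(n/2) ⇒ d = δ/√(n/2) = 3.649/√(179/2) = 0.3857.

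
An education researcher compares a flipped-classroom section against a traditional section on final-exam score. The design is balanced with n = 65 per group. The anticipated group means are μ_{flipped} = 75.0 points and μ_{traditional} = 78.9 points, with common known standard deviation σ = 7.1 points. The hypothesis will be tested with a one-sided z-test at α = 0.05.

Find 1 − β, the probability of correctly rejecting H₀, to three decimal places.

Standardized effect: d = |μ_{flipped} − μ_{traditional}| / σ = |75.0 − 78.9| / 7.1 = 0.5493
Noncentrality parameter: δ = d·√(n/2) = 0.5493 × √(65/2) = 3.1315
Critical value for a one-sided test at α = 0.05: z_α = 1.645.
Power = P(Z > 1.645 − δ) = Φ(1.487) = 0.9314.

Power ≈ 0.931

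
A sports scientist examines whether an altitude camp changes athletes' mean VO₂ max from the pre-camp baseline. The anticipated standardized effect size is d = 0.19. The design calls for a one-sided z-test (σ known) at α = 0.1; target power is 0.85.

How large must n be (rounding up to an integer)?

For power 0.85 need Φ(δ − z_{0.1}) = 0.85, so δ = z_{0.1} + z_{0.15} = 1.282 + 1.036 = 2.318.
δ = d·√n ⇒ n = (δ/d)² = (2.318 / 0.19)² = 148.84.
Rounding up, n = 149.

n = 149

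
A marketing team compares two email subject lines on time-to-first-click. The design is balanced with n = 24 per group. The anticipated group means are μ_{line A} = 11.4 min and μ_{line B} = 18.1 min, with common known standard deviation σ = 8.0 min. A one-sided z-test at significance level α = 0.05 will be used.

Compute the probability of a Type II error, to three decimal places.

β ≈ 0.104

Standardized effect: d = |μ_{line A} − μ_{line B}| / σ = |11.4 − 18.1| / 8.0 = 0.8375
Noncentrality parameter: δ = d·√(n/2) = 0.8375 × √(24/2) = 2.9012
Critical value for a one-sided test at α = 0.05: z_α = 1.645.
Power = P(Z > 1.645 − δ) = Φ(1.256) = 0.8955.
Type II error: β = 1 − power = 1 − 0.8955 = 0.1045.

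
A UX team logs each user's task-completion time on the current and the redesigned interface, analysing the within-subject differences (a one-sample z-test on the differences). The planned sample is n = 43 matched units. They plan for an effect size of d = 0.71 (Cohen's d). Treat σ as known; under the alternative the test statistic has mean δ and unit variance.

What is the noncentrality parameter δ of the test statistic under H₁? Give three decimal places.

δ = d·√n = 0.71 × √43 = 4.6558

δ ≈ 4.656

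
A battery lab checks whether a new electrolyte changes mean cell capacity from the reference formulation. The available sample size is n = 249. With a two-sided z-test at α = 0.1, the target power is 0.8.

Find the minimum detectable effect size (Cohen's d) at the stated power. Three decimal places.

Need Φ(δ − 1.645) = 0.8, so δ = 1.645 + 0.842 = 2.486.
(Lower-tail contribution to power is negligible for δ > 0.)
δ = d·√n ⇒ d = δ/√n = 2.486/√249 = 0.1576.

d ≈ 0.158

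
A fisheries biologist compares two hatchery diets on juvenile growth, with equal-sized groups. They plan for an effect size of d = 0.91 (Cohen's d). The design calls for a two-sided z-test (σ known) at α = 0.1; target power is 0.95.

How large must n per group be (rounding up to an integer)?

Set Φ(δ − 1.645) = 0.95; then δ − 1.645 = Φ⁻¹(0.95) = 1.645, giving δ = 3.290.
(Ignoring the negligible lower-tail rejection probability gives the usual closed-form inversion.)
δ = d·√(n/2) ⇒ n = 2(δ/d)² = 2 × (3.290 / 0.91)² = 26.14.
Rounding up, n = 27 per group.

n = 27 per group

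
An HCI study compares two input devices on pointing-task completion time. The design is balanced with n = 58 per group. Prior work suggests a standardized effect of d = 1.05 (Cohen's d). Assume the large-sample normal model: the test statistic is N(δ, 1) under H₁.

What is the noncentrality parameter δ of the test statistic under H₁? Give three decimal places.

δ ≈ 5.654

The noncentrality parameter scales effect size by the design's sample-size factor: δ = d·√(n/2) = 1.05 × √(58/2) = 5.6544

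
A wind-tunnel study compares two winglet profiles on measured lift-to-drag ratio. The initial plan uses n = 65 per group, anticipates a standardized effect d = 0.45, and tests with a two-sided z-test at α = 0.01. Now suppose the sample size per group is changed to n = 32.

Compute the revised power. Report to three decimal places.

Power ≈ 0.219

With n = 32 per group: δ = d·√(n/2) = 0.45 × √(32/2) = 1.8000. Critical value z_{0.005} = 2.576.
Revised power = Φ(δ − 2.576) + Φ(−δ − 2.576) = Φ(-0.776) + Φ(-4.376) = 0.2189 + 0.0000 = 0.2189.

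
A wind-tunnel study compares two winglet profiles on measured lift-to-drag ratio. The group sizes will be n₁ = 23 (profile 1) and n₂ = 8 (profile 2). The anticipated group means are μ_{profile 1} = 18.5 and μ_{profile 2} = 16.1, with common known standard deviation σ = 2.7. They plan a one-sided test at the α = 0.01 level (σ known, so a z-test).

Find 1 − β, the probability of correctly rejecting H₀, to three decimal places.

Power ≈ 0.436

Standardized effect: d = |μ_{profile 1} − μ_{profile 2}| / σ = |18.5 − 16.1| / 2.7 = 0.8889
Noncentrality parameter: δ = d / √(1/n₁ + 1/n₂) = 0.8889 / √(1/23 + 1/8) = 2.1656
One-sided α = 0.01 → critical value z_{0.01} = 2.326.
Power = Φ(δ − 2.326) = Φ(-0.161) = 0.4361.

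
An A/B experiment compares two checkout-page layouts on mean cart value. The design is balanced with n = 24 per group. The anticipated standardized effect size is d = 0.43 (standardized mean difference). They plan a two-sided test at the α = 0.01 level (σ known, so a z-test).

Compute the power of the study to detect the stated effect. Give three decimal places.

Power ≈ 0.139

Noncentrality parameter: δ = d·√(n/2) = 0.43 × √(24/2) = 1.4896
Two-sided α = 0.01 → critical value z_{0.005} = 2.576.
Power = Φ(δ − 2.576) + Φ(−δ − 2.576) = Φ(-1.086) + Φ(-4.065) = 0.1387 + 0.0000 = 0.1387.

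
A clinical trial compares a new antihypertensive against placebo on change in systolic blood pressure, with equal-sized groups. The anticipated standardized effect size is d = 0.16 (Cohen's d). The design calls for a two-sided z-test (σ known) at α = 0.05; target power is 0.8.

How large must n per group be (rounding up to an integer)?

Set Φ(δ − 1.960) = 0.8; then δ − 1.960 = Φ⁻¹(0.8) = 0.842, giving δ = 2.802.
(For δ > 0 the lower-tail rejection region contributes negligibly to power, so the one-term inversion is standard.)
δ = d·√(n/2) ⇒ n = 2(δ/d)² = 2 × (2.802 / 0.16)² = 613.19.
Round up to the next whole unit.

n = 614 per group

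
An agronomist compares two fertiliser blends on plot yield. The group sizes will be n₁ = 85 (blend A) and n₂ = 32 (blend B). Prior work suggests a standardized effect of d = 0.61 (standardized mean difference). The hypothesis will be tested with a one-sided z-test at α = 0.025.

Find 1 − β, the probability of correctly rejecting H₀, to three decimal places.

Power ≈ 0.837

Noncentrality parameter: δ = d / √(1/n₁ + 1/n₂) = 0.61 / √(1/85 + 1/32) = 2.9412
Critical value for a one-sided test at α = 0.025: z_α = 1.960.
Power = Φ(δ − 1.960) = Φ(0.981) = 0.8368.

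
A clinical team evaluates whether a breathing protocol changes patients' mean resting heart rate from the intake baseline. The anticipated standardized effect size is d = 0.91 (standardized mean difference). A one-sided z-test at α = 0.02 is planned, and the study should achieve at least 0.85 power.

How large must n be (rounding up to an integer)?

n = 12

Set Φ(δ − 2.054) = 0.85; then δ − 2.054 = Φ⁻¹(0.85) = 1.036, giving δ = 3.090.
δ = d·√n ⇒ n = (δ/d)² = (3.090 / 0.91)² = 11.53.
Round up to the next whole unit.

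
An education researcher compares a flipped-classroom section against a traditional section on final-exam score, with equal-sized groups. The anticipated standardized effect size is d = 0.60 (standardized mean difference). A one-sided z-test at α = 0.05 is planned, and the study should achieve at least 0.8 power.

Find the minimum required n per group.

n = 35 per group

For power 0.8 need Φ(δ − z_{0.05}) = 0.8, so δ = z_{0.05} + z_{0.20} = 1.645 + 0.842 = 2.486.
δ = d·√(n/2) ⇒ n = 2(δ/d)² = 2 × (2.486 / 0.60)² = 34.35.
Round up to the next whole unit.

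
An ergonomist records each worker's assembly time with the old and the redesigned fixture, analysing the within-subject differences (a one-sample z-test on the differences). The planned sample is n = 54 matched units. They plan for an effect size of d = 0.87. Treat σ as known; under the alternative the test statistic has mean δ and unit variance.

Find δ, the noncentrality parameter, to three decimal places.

The noncentrality parameter scales effect size by the design's sample-size factor: δ = d·√n = 0.87 × √54 = 6.3932

δ ≈ 6.393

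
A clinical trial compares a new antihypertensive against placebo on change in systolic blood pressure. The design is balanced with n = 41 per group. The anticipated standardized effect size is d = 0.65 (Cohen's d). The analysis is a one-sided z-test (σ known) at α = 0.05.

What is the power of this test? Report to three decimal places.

Power ≈ 0.903

Noncentrality parameter: δ = d·√(n/2) = 0.65 × √(41/2) = 2.9430
Critical value for a one-sided test at α = 0.05: z_α = 1.645.
Power = Φ(δ − 1.645) = Φ(1.298) = 0.9029.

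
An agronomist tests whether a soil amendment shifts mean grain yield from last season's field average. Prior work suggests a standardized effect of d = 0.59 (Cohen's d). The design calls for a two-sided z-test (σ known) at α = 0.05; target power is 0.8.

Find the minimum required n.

n = 23

For power 0.8 need Φ(δ − z_{0.025}) = 0.8, so δ = z_{0.025} + z_{0.20} = 1.960 + 0.842 = 2.802.
(The Φ(−δ − z_{α/2}) term is vanishingly small for δ > 0 and is dropped in the standard sample-size formula.)
δ = d·√n ⇒ n = (δ/d)² = (2.802 / 0.59)² = 22.55.
Round up to the next whole unit.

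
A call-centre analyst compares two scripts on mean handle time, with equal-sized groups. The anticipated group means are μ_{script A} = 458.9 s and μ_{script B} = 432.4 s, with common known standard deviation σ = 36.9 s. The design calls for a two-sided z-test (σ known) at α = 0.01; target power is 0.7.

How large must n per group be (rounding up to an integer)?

n = 38 per group

Standardized effect: d = |μ_{script A} − μ_{script B}| / σ = |458.9 − 432.4| / 36.9 = 0.7182
For power 0.7 need Φ(δ − z_{0.005}) = 0.7, so δ = z_{0.005} + z_{0.30} = 2.576 + 0.524 = 3.100.
(The Φ(−δ − z_{α/2}) term is vanishingly small for δ > 0 and is dropped in the standard sample-size formula.)
δ = d·√(n/2) ⇒ n = 2(δ/d)² = 2 × (3.100 / 0.7182)² = 37.27.
Rounding up, n = 38 per group.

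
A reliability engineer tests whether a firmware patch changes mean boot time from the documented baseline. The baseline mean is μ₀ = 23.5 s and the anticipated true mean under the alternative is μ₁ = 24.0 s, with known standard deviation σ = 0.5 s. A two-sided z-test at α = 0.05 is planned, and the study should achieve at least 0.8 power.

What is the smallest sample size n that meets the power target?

Standardized effect: d = |μ₁ − μ₀| / σ = |24.0 − 23.5| / 0.5 = 1.0000
For power 0.8 need Φ(δ − z_{0.025}) = 0.8, so δ = z_{0.025} + z_{0.20} = 1.960 + 0.842 = 2.802.
(The Φ(−δ − z_{α/2}) term is vanishingly small for δ > 0 and is dropped in the standard sample-size formula.)
δ = d·√n ⇒ n = (δ/d)² = (2.802 / 1.0000)² = 7.85.
Round up to the next whole unit.

n = 8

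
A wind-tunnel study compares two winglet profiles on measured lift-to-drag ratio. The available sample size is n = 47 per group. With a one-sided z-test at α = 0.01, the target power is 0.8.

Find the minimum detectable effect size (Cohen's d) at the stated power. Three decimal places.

d ≈ 0.654

Required noncentrality: δ = z_{0.01} + z_{0.20} = 2.326 + 0.842 = 3.168.
δ = d·√(n/2) ⇒ d = δ/√(n/2) = 3.168/√(47/2) = 0.6535.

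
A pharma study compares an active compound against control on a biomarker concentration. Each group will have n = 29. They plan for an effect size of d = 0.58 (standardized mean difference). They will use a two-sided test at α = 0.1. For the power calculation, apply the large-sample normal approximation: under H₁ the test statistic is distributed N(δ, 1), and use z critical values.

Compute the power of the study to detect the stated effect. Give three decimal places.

Noncentrality parameter: δ = d·√(n/2) = 0.58 × √(29/2) = 2.2086
Two-sided α = 0.1 → critical value z_{0.05} = 1.645.
Power = Φ(δ − 1.645) + Φ(−δ − 1.645) = Φ(0.564) + Φ(-3.853) = 0.7135 + 0.0001 = 0.7136.

Power ≈ 0.714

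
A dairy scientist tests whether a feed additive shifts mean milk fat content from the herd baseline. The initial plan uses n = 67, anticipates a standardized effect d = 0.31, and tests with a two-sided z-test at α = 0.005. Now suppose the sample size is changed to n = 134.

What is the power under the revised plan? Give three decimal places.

With n = 134: δ = d·√n = 0.31 × √134 = 3.5885. Critical value z_{0.0025} = 2.807.
Revised power = Φ(δ − 2.807) + Φ(−δ − 2.807) = Φ(0.781) + Φ(-6.396) = 0.7827 + 0.0000 = 0.7827.

Power ≈ 0.783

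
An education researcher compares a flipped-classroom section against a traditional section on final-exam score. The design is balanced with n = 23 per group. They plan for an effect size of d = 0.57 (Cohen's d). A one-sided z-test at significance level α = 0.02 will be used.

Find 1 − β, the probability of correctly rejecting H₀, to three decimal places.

Noncentrality parameter: δ = d·√(n/2) = 0.57 × √(23/2) = 1.9330
One-sided α = 0.02 → critical value z_{0.02} = 2.054.
Power = Φ(δ − 2.054) = Φ(-0.121) = 0.4519.

Power ≈ 0.452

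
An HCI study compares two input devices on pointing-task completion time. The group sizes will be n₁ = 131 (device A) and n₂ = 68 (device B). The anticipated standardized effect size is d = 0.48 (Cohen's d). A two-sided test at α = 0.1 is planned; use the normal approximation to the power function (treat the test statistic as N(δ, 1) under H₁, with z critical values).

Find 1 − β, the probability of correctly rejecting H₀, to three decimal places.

Noncentrality parameter: δ = d / √(1/n₁ + 1/n₂) = 0.48 / √(1/131 + 1/68) = 3.2115
Two-sided α = 0.1 → critical value z_{0.05} = 1.645.
Power = Φ(δ − 1.645) + Φ(−δ − 1.645) = Φ(1.567) + Φ(-4.856) = 0.9414 + 0.0000 = 0.9414.

Power ≈ 0.941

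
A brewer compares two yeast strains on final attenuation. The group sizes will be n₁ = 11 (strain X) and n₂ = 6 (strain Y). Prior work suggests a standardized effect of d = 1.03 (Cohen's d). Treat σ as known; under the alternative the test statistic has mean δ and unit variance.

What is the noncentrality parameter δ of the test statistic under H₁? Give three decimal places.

The noncentrality parameter scales effect size by the design's sample-size factor: δ = d / √(1/n₁ + 1/n₂) = 1.03 / √(1/11 + 1/6) = 2.0295

δ ≈ 2.029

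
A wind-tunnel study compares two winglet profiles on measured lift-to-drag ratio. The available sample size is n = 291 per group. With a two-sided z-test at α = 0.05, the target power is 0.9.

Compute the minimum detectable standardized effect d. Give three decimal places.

d ≈ 0.269

Required noncentrality: δ = z_{0.025} + z_{0.10} = 1.960 + 1.282 = 3.242.
(Lower-tail contribution to power is negligible for δ > 0.)
δ = d·√(n/2) ⇒ d = δ/√(n/2) = 3.242/√(291/2) = 0.2687.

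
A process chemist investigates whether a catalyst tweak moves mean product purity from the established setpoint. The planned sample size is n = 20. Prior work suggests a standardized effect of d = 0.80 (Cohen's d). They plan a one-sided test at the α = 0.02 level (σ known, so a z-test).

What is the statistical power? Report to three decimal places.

Noncentrality parameter: δ = d·√n = 0.80 × √20 = 3.5777
Critical value for a one-sided test at α = 0.02: z_α = 2.054.
Power = P(Z > 2.054 − δ) = Φ(1.524) = 0.9362.

Power ≈ 0.936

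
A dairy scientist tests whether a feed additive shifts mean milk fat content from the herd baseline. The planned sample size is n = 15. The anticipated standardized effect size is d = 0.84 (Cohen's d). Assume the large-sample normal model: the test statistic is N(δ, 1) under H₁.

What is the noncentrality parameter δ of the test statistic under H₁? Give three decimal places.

δ = d·√n = 0.84 × √15 = 3.2533

δ ≈ 3.253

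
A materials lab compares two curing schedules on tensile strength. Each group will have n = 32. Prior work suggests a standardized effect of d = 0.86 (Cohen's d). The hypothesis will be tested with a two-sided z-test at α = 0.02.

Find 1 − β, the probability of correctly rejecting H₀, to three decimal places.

Power ≈ 0.867

Noncentrality parameter: δ = d·√(n/2) = 0.86 × √(32/2) = 3.4400
Critical value for a two-sided test at α = 0.02: z_{α/2} = 2.326.
Power = Φ(δ − 2.326) + Φ(−δ − 2.326) = Φ(1.114) + Φ(-5.766) = 0.8673 + 0.0000 = 0.8673.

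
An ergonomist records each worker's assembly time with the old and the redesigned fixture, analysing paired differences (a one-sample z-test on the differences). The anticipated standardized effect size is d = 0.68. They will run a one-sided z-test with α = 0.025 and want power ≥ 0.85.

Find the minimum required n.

Set Φ(δ − 1.960) = 0.85; then δ − 1.960 = Φ⁻¹(0.85) = 1.036, giving δ = 2.996.
δ = d·√n ⇒ n = (δ/d)² = (2.996 / 0.68)² = 19.42.
Rounding up, n = 20.

n = 20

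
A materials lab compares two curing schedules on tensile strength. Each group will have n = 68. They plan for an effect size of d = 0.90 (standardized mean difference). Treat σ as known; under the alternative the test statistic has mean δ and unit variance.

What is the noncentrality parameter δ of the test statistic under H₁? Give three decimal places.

The noncentrality parameter scales effect size by the design's sample-size factor: δ = d·√(n/2) = 0.90 × √(68/2) = 5.2479

δ ≈ 5.248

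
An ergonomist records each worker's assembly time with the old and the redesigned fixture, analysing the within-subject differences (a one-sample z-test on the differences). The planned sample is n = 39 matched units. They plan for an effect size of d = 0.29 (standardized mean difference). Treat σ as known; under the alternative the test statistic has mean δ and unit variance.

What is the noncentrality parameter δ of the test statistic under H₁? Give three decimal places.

δ ≈ 1.811

δ = d·√n = 0.29 × √39 = 1.8110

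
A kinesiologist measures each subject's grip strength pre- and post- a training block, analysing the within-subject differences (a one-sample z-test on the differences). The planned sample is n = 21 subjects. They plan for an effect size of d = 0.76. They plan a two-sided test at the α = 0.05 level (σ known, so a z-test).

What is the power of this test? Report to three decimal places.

Power ≈ 0.936

Noncentrality parameter: δ = d·√n = 0.76 × √21 = 3.4828
Critical value for a two-sided test at α = 0.05: z_{α/2} = 1.960.
Power = Φ(δ − 1.960) + Φ(−δ − 1.960) = Φ(1.523) + Φ(-5.443) = 0.9361 + 0.0000 = 0.9361.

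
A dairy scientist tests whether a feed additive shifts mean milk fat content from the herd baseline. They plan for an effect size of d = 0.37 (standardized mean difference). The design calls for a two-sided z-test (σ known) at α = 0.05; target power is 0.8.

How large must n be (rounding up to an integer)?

n = 58

Set Φ(δ − 1.960) = 0.8; then δ − 1.960 = Φ⁻¹(0.8) = 0.842, giving δ = 2.802.
(The Φ(−δ − z_{α/2}) term is vanishingly small for δ > 0 and is dropped in the standard sample-size formula.)
δ = d·√n ⇒ n = (δ/d)² = (2.802 / 0.37)² = 57.33.
Rounding up, n = 58.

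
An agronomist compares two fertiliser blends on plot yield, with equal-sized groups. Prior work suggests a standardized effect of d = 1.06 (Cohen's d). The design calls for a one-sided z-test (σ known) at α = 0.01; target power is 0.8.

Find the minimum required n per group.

Set Φ(δ − 2.326) = 0.8; then δ − 2.326 = Φ⁻¹(0.8) = 0.842, giving δ = 3.168.
δ = d·√(n/2) ⇒ n = 2(δ/d)² = 2 × (3.168 / 1.06)² = 17.86.
Rounding up, n = 18 per group.

n = 18 per group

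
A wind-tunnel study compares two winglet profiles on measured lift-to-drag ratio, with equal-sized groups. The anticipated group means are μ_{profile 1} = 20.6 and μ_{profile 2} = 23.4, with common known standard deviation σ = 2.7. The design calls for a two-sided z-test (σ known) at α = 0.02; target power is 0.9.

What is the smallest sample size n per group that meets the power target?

n = 25 per group

Standardized effect: d = |μ_{profile 1} − μ_{profile 2}| / σ = |20.6 − 23.4| / 2.7 = 1.0370
Set Φ(δ − 2.326) = 0.9; then δ − 2.326 = Φ⁻¹(0.9) = 1.282, giving δ = 3.608.
(For δ > 0 the lower-tail rejection region contributes negligibly to power, so the one-term inversion is standard.)
δ = d·√(n/2) ⇒ n = 2(δ/d)² = 2 × (3.608 / 1.0370)² = 24.21.
Round up to the next whole unit.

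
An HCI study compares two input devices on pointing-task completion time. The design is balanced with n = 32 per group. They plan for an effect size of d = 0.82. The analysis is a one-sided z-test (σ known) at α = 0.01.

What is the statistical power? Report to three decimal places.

Noncentrality parameter: δ = d·√(n/2) = 0.82 × √(32/2) = 3.2800
Critical value for a one-sided test at α = 0.01: z_α = 2.326.
Power = P(Z > 2.326 − δ) = Φ(0.954) = 0.8299.

Power ≈ 0.830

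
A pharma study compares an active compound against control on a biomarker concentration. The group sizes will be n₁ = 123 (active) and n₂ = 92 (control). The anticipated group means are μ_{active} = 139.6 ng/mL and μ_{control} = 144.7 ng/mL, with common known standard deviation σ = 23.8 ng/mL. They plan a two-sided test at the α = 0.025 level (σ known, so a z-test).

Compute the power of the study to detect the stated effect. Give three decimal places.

Power ≈ 0.246

Standardized effect: d = |μ_{active} − μ_{control}| / σ = |139.6 − 144.7| / 23.8 = 0.2143
Noncentrality parameter: δ = d / √(1/n₁ + 1/n₂) = 0.2143 / √(1/123 + 1/92) = 1.5546
Critical value for a two-sided test at α = 0.025: z_{α/2} = 2.241.
Power = Φ(δ − 2.241) + Φ(−δ − 2.241) = Φ(-0.687) + Φ(-3.796) = 0.2461 + 0.0001 = 0.2462.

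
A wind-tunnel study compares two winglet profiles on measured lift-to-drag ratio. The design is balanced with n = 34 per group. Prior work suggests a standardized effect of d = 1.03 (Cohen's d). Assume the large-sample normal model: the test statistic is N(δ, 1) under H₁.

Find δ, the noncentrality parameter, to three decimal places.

The noncentrality parameter scales effect size by the design's sample-size factor: δ = d·√(n/2) = 1.03 × √(34/2) = 4.2468

δ ≈ 4.247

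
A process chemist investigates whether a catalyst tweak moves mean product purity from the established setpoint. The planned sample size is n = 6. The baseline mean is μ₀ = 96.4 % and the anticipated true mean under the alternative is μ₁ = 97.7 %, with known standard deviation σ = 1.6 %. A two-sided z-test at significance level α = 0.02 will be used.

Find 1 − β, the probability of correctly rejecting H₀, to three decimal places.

Power ≈ 0.368

Standardized effect: d = |μ₁ − μ₀| / σ = |97.7 − 96.4| / 1.6 = 0.8125
Noncentrality parameter: δ = d·√n = 0.8125 × √6 = 1.9902
Two-sided α = 0.02 → critical value z_{0.01} = 2.326.
Power = Φ(δ − 2.326) + Φ(−δ − 2.326) = Φ(-0.336) + Φ(-4.317) = 0.3684 + 0.0000 = 0.3684.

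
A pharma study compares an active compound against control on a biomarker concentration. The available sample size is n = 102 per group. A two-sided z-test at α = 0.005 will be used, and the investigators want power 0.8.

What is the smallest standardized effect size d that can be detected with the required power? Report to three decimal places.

Need Φ(δ − 2.807) = 0.8, so δ = 2.807 + 0.842 = 3.649.
(The second rejection-region term Φ(−δ − z_{α/2}) is negligible and dropped.)
δ = d·√(n/2) ⇒ d = δ/√(n/2) = 3.649/√(102/2) = 0.5109.

d ≈ 0.511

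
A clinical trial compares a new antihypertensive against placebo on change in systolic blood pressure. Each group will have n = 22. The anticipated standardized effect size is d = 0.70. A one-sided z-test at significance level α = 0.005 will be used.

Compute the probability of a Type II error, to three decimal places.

β ≈ 0.600

Noncentrality parameter: δ = d·√(n/2) = 0.70 × √(22/2) = 2.3216
Critical value for a one-sided test at α = 0.005: z_α = 2.576.
Power = P(Z > 2.576 − δ) = Φ(-0.254) = 0.3997.
Type II error: β = 1 − power = 1 − 0.3997 = 0.6003.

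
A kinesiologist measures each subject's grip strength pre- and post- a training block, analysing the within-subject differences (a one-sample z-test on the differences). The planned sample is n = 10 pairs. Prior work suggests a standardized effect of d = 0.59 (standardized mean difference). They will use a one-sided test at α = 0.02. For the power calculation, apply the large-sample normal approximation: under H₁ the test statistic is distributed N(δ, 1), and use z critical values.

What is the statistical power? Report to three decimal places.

Noncentrality parameter: δ = d·√n = 0.59 × √10 = 1.8657
One-sided α = 0.02 → critical value z_{0.02} = 2.054.
Power = Φ(δ − 2.054) = Φ(-0.188) = 0.4254.

Power ≈ 0.425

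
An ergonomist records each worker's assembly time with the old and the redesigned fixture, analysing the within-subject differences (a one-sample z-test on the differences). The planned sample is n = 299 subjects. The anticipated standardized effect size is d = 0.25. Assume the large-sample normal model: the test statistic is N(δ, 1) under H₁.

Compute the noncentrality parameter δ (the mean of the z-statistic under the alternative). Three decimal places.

The noncentrality parameter scales effect size by the design's sample-size factor: δ = d·√n = 0.25 × √299 = 4.3229

δ ≈ 4.323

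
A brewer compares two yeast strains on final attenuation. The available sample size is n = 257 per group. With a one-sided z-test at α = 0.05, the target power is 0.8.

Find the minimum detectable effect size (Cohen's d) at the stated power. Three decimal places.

d ≈ 0.219

Need Φ(δ − 1.645) = 0.8, so δ = 1.645 + 0.842 = 2.486.
δ = d·√(n/2) ⇒ d = δ/√(n/2) = 2.486/√(257/2) = 0.2193.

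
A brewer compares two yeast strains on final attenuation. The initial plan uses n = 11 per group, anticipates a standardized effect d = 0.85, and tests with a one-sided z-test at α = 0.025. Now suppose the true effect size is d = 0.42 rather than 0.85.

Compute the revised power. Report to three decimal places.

With d = 0.42: δ = d·√(n/2) = 0.42 × √(11/2) = 0.9850. Critical value z_{0.025} = 1.960.
Revised power = Φ(δ − 1.960) = Φ(-0.975) = 0.1648.

Power ≈ 0.165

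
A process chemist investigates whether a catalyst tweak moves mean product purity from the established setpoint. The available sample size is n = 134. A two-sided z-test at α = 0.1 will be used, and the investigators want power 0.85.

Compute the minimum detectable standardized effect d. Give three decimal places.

d ≈ 0.232

Need Φ(δ − 1.645) = 0.85, so δ = 1.645 + 1.036 = 2.681.
(Lower-tail contribution to power is negligible for δ > 0.)
δ = d·√n ⇒ d = δ/√n = 2.681/√134 = 0.2316.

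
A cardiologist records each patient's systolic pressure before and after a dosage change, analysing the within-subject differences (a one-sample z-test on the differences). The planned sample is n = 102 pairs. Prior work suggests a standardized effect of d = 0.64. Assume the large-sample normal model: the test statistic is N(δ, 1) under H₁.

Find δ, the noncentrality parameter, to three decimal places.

δ ≈ 6.464

The noncentrality parameter scales effect size by the design's sample-size factor: δ = d·√n = 0.64 × √102 = 6.4637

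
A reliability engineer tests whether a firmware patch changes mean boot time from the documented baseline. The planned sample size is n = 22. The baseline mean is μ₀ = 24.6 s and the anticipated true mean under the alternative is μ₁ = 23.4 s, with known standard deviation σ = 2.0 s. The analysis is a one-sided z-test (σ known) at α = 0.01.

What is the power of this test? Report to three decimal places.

Power ≈ 0.687

Standardized effect: d = |μ₁ − μ₀| / σ = |23.4 − 24.6| / 2.0 = 0.6000
Noncentrality parameter: δ = d·√n = 0.6000 × √22 = 2.8142
Critical value for a one-sided test at α = 0.01: z_α = 2.326.
Power = P(Z > 2.326 − δ) = Φ(0.488) = 0.6872.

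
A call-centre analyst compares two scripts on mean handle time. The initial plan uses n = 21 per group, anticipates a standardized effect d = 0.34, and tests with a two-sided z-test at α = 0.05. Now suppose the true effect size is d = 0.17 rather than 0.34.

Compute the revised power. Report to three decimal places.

Power ≈ 0.085

With d = 0.17: δ = d·√(n/2) = 0.17 × √(21/2) = 0.5509. Critical value z_{0.025} = 1.960.
Revised power = Φ(δ − 1.960) + Φ(−δ − 1.960) = Φ(-1.409) + Φ(-2.511) = 0.0794 + 0.0060 = 0.0854.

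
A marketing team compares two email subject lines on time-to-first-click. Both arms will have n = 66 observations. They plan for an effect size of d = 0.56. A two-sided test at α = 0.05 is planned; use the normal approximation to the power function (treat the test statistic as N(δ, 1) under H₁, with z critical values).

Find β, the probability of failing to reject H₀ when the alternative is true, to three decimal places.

Noncentrality parameter: δ = d·√(n/2) = 0.56 × √(66/2) = 3.2170
Two-sided α = 0.05 → critical value z_{0.025} = 1.960.
Power = Φ(δ − 1.960) + Φ(−δ − 1.960) = Φ(1.257) + Φ(-5.177) = 0.8956 + 0.0000 = 0.8956.
Type II error: β = 1 − power = 1 − 0.8956 = 0.1044.

β ≈ 0.104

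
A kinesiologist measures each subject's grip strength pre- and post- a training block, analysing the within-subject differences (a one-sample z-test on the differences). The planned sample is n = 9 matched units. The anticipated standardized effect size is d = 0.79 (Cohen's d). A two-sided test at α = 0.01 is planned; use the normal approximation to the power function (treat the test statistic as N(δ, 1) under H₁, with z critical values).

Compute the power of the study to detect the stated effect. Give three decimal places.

Power ≈ 0.418

Noncentrality parameter: λ = d·√n = 0.79 × √9 = 2.3700
Critical value for a two-sided test at α = 0.01: z_{α/2} = 2.576.
Power = Φ(λ − 2.576) + Φ(−λ − 2.576) = Φ(-0.206) + Φ(-4.946) = 0.4185 + 0.0000 = 0.4185.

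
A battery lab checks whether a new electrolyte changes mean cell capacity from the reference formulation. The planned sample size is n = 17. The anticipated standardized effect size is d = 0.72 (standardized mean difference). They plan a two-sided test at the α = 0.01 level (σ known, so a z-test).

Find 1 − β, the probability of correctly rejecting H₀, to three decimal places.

Power ≈ 0.653

Noncentrality parameter: δ = d·√n = 0.72 × √17 = 2.9686
Critical value for a two-sided test at α = 0.01: z_{α/2} = 2.576.
Power = Φ(δ − 2.576) + Φ(−δ − 2.576) = Φ(0.393) + Φ(-5.544) = 0.6528 + 0.0000 = 0.6528.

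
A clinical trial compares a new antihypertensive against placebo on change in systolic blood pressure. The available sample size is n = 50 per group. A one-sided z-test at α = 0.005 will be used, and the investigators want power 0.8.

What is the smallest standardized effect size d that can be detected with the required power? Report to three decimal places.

d ≈ 0.683

Need Φ(δ − 2.576) = 0.8, so δ = 2.576 + 0.842 = 3.417.
δ = d·√(n/2) ⇒ d = δ/√(n/2) = 3.417/√(50/2) = 0.6835.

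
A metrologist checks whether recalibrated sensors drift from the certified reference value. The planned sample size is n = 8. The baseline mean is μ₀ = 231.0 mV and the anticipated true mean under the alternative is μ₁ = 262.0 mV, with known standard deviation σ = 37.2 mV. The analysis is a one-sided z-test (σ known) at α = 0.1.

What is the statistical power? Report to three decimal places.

Standardized effect: d = |μ₁ − μ₀| / σ = |262.0 − 231.0| / 37.2 = 0.8333
Noncentrality parameter: δ = d·√n = 0.8333 × √8 = 2.3570
One-sided α = 0.1 → critical value z_{0.1} = 1.282.
Power = Φ(δ − 1.282) = Φ(1.075) = 0.8589.

Power ≈ 0.859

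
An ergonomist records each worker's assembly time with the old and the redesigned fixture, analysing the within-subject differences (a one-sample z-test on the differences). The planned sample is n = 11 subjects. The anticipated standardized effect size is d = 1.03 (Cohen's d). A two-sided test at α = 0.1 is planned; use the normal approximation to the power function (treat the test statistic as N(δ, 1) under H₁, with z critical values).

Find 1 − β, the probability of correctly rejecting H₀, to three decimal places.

Noncentrality parameter: λ = d·√n = 1.03 × √11 = 3.4161
Two-sided α = 0.1 → critical value z_{0.05} = 1.645.
Power = Φ(λ − 1.645) + Φ(−λ − 1.645) = Φ(1.771) + Φ(-5.061) = 0.9617 + 0.0000 = 0.9617.

Power ≈ 0.962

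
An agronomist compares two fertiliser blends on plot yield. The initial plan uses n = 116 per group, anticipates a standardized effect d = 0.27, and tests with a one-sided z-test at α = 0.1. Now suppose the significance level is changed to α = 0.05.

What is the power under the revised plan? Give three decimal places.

Power ≈ 0.660

δ = d·√(n/2) = 0.27 × √(116/2) = 2.0563 (unchanged). New critical value: z_{0.05} = 1.645.
Revised power = Φ(δ − 1.645) = Φ(0.411) = 0.6596.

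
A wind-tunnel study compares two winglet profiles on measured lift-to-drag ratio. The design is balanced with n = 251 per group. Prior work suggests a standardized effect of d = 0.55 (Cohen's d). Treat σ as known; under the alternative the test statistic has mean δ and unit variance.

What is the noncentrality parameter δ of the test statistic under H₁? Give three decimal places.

δ ≈ 6.161

δ = d·√(n/2) = 0.55 × √(251/2) = 6.1615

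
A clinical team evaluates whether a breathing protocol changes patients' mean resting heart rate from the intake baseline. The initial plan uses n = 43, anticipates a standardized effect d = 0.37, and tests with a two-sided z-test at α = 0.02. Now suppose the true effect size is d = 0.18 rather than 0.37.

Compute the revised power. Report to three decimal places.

With d = 0.18: δ = d·√n = 0.18 × √43 = 1.1803. Critical value z_{0.01} = 2.326.
Revised power = Φ(δ − 2.326) + Φ(−δ − 2.326) = Φ(-1.146) + Φ(-3.507) = 0.1259 + 0.0002 = 0.1261.

Power ≈ 0.126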